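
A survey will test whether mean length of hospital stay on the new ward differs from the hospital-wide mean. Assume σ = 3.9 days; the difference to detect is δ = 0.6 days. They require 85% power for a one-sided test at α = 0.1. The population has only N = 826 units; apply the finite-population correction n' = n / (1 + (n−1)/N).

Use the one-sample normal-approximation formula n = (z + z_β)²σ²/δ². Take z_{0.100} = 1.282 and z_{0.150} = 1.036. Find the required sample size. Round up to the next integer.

n = 179

n = (z_α + z_β)² · σ² / δ²
  = (1.282 + 1.036)² · 3.9² / 0.6²
  = 5.3731 · 15.21 / 0.36
  = 227.01
Finite-population correction (N = 826): 227.01 / (1 + (227.01 − 1)/826) = 178.24.
Round up → n = 179.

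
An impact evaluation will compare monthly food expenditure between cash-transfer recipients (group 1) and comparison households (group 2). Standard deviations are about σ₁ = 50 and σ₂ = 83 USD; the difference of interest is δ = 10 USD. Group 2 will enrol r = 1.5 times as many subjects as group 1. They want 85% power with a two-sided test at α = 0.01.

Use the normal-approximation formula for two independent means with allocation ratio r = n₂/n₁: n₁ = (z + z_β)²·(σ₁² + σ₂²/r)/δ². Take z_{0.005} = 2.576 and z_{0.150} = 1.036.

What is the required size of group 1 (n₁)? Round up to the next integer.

n₁ = 926

n₁ = (z_{α/2} + z_β)² · (σ₁² + σ₂²/r) / δ²
   = (2.576 + 1.036)² · (50² + 83²/1.5) / 10²
   = 13.0465 · (2500 + 4592.7) / 100
   = 13.0465 · 7092.7 / 100
   = 925.35
Round up → n₁ = 926; n₂ = r·n₁ = 1.5 × 926 = 1389.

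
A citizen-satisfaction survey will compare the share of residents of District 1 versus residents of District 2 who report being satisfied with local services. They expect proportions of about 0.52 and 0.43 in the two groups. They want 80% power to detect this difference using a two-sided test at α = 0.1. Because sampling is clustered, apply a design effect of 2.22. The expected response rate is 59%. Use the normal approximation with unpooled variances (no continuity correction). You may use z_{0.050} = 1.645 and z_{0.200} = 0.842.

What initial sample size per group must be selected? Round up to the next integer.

n = (z_{α/2} + z_β)² · [p₁(1−p₁) + p₂(1−p₂)] / (p₁ − p₂)²
  = (1.645 + 0.842)² · (0.52·0.48 + 0.43·0.57) / (0.09)²
  = (2.487)² · (0.2496 + 0.2451) / 0.0081
  = 6.1852 · 0.4947 / 0.0081
  = 377.75
Design effect: 2.22 × 377.75 = 838.61.
Adjust for 59% response: 838.61 / 0.59 = 1421.38.
Round up → n = 1422 per group.

n = 1422 per group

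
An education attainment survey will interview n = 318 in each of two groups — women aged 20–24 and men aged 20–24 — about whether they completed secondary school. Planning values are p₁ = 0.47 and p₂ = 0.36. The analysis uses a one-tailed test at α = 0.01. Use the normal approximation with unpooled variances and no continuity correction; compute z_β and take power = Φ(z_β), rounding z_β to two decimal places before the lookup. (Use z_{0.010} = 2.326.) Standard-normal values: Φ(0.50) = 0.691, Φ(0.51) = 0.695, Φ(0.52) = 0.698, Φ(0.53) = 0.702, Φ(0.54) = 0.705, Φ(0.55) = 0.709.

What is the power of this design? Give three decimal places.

Power ≈ 0.695

z_β = |p₁−p₂|·√(n/[p₁q₁+p₂q₂]) − z_α
    = 0.11 · √(318/0.4795) − 2.326
    = 0.11 · 25.7525 − 2.326
    = 2.8328 − 2.326 = 0.5068 → 0.51
Power = Φ(0.51) = 0.695.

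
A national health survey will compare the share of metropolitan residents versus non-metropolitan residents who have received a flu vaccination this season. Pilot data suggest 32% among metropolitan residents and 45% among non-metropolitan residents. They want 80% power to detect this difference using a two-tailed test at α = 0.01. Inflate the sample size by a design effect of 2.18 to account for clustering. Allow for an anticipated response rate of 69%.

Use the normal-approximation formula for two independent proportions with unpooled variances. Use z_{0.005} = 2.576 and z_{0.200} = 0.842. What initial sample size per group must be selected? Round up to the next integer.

n = (z_{α/2} + z_β)² · [p₁(1−p₁) + p₂(1−p₂)] / (p₁ − p₂)²
  = (2.576 + 0.842)² · (0.32·0.68 + 0.45·0.55) / (-0.13)²
  = (3.418)² · (0.2176 + 0.2475) / 0.0169
  = 11.6827 · 0.4651 / 0.0169
  = 321.52
Design effect: 2.18 × 321.52 = 700.91.
Adjust for 69% response: 700.91 / 0.69 = 1015.81.
Round up → n = 1016 per group.

n = 1016 per group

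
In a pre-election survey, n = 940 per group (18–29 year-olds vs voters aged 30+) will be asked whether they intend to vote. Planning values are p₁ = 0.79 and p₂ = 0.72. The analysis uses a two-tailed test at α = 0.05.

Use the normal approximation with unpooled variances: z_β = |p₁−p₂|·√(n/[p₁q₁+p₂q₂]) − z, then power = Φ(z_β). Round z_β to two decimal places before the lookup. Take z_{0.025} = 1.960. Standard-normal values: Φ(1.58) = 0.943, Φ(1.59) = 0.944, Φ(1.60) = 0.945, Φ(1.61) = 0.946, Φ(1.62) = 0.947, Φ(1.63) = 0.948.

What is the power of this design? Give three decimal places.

z_β = |p₁−p₂|·√(n/[p₁q₁+p₂q₂]) − z_{α/2}
    = 0.07 · √(940/0.3675) − 1.960
    = 0.07 · 50.5749 − 1.960
    = 3.5402 − 1.960 = 1.5802 → 1.58
Power = Φ(1.58) = 0.943.

Power ≈ 0.943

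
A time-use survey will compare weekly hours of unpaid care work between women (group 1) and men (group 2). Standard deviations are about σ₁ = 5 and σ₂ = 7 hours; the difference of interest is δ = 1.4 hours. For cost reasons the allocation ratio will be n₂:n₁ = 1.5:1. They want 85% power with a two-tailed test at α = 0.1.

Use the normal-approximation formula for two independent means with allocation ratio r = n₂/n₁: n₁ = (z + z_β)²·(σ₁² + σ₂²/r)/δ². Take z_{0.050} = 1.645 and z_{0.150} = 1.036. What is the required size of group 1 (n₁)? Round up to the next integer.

n₁ = 212

n₁ = (z_{α/2} + z_β)² · (σ₁² + σ₂²/r) / δ²
   = (1.645 + 1.036)² · (5² + 7²/1.5) / 1.4²
   = 7.1878 · (25 + 32.6667) / 1.96
   = 7.1878 · 57.6667 / 1.96
   = 211.48
Round up → n₁ = 212; n₂ = r·n₁ = 1.5 × 212 = 318.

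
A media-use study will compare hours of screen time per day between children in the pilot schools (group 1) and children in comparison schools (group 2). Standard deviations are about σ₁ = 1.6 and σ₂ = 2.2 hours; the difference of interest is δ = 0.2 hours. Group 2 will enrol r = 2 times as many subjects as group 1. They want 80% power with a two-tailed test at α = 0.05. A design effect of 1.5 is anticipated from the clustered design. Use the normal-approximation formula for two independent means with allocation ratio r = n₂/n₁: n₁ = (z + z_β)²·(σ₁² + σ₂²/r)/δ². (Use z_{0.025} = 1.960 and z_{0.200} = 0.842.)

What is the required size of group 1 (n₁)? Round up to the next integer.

n₁ = (z_{α/2} + z_β)² · (σ₁² + σ₂²/r) / δ²
   = (1.960 + 0.842)² · (1.6² + 2.2²/2) / 0.2²
   = 7.8512 · (2.56 + 2.42) / 0.04
   = 7.8512 · 4.98 / 0.04
   = 977.47
Design effect: 1.5 × 977.47 = 1466.21.
Round up → n₁ = 1467; n₂ = r·n₁ = 2 × 1467 = 2934.

n₁ = 1467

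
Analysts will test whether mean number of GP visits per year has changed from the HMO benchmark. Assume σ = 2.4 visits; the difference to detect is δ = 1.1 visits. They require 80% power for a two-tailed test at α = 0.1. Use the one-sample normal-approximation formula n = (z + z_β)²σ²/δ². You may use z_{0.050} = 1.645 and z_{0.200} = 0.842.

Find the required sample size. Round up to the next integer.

n = (z_{α/2} + z_β)² · σ² / δ²
  = (1.645 + 0.842)² · 2.4² / 1.1²
  = 6.1852 · 5.76 / 1.21
  = 29.44
Round up → n = 30.

n = 30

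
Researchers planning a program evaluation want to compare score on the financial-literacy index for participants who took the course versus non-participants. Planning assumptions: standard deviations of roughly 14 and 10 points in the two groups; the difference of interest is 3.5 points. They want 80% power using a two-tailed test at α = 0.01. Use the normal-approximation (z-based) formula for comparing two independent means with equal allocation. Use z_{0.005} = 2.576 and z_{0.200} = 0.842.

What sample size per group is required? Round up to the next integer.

n = 283 per group

n = (z_{α/2} + z_β)² · (σ₁² + σ₂²) / δ²
  = (2.576 + 0.842)² · (14² + 10² = 296) / 3.5²
  = 11.6827 · 296 / 12.25
  = 282.29
Round up → n = 283 per group.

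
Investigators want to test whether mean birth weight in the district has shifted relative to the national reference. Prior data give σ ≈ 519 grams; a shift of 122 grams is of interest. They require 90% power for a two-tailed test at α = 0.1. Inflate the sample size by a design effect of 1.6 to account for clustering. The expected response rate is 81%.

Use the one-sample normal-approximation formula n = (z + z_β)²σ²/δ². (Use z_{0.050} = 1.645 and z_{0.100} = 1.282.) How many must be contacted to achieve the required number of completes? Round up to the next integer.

n = 307

n = (z_{α/2} + z_β)² · σ² / δ²
  = (1.645 + 1.282)² · 519² / 122²
  = 8.5673 · 269361 / 14884
  = 155.05
Design effect: 1.6 × 155.05 = 248.07.
Adjust for 81% response: 248.07 / 0.81 = 306.26.
Round up → n = 307.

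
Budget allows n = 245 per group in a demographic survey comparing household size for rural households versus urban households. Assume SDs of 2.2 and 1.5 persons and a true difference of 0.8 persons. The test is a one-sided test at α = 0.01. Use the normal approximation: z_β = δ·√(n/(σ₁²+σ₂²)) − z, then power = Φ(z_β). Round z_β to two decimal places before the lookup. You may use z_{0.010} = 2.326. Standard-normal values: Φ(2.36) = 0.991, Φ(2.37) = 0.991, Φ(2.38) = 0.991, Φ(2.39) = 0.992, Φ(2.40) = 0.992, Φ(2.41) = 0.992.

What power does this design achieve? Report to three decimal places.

z_β = δ·√(n/(σ₁²+σ₂²)) − z_α
    = 0.8 · √(245/7.09) − 2.326
    = 0.8 · 5.87841 − 2.326
    = 4.7027 − 2.326 = 2.3767 → 2.38
Power = Φ(2.38) = 0.991.

Power ≈ 0.991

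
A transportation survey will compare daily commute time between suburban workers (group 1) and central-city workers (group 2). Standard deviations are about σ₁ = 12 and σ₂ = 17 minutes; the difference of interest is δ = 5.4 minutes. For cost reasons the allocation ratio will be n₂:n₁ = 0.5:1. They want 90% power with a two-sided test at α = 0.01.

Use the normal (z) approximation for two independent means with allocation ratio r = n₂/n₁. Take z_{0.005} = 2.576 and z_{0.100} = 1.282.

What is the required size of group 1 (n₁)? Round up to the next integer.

n₁ = 369

n₁ = (z_{α/2} + z_β)² · (σ₁² + σ₂²/r) / δ²
   = (2.576 + 1.282)² · (12² + 17²/0.5) / 5.4²
   = 14.8842 · (144 + 578) / 29.16
   = 14.8842 · 722 / 29.16
   = 368.53
Round up → n₁ = 369; n₂ = r·n₁ = 0.5 × 369 = 185.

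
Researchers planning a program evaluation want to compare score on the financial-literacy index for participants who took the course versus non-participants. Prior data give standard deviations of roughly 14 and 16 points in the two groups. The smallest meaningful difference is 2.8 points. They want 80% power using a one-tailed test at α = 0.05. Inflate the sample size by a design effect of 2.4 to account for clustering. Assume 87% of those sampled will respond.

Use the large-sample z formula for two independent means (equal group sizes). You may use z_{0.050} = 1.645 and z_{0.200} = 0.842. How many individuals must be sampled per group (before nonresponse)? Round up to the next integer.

n = 984 per group

n = (z_α + z_β)² · (σ₁² + σ₂²) / δ²
  = (1.645 + 0.842)² · (14² + 16² = 452) / 2.8²
  = 6.1852 · 452 / 7.84
  = 356.59
Design effect: 2.4 × 356.59 = 855.83.
Adjust for 87% response: 855.83 / 0.87 = 983.71.
Round up → n = 984 per group.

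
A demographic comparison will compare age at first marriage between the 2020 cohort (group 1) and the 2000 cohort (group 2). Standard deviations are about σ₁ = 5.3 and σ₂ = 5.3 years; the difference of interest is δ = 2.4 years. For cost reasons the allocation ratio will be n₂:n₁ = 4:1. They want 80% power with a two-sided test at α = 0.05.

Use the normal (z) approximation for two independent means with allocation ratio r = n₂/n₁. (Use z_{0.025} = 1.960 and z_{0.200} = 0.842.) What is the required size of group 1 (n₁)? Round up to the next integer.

n₁ = (z_{α/2} + z_β)² · (σ₁² + σ₂²/r) / δ²
   = (1.960 + 0.842)² · (5.3² + 5.3²/4) / 2.4²
   = 7.8512 · (28.09 + 7.0225) / 5.76
   = 7.8512 · 35.1125 / 5.76
   = 47.86
Round up → n₁ = 48; n₂ = r·n₁ = 4 × 48 = 192.

n₁ = 48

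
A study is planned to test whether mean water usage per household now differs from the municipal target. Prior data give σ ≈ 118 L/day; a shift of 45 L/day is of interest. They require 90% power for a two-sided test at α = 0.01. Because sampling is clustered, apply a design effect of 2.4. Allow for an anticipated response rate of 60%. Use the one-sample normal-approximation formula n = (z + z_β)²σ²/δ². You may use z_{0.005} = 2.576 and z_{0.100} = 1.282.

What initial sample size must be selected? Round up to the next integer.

n = (z_{α/2} + z_β)² · σ² / δ²
  = (2.576 + 1.282)² · 118² / 45²
  = 14.8842 · 13924 / 2025
  = 102.34
Design effect: 2.4 × 102.34 = 245.63.
Adjust for 60% response: 245.63 / 0.60 = 409.38.
Round up → n = 410.

n = 410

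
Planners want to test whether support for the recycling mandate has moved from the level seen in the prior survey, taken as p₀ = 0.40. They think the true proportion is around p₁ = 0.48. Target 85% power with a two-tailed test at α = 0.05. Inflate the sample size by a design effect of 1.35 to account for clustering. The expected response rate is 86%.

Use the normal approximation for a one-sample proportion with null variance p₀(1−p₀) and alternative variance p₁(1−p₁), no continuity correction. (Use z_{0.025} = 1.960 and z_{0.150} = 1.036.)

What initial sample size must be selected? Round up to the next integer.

n = [z_{α/2}·√(p₀q₀) + z_β·√(p₁q₁)]² / (p₁ − p₀)²
  = [1.960·√(0.40·0.60) + 1.036·√(0.48·0.52)]² / (0.08)²
  = [1.960·0.4899 + 1.036·0.4996]² / 0.0064
  = [1.4778]² / 0.0064
  = 341.23
Design effect: 1.35 × 341.23 = 460.66.
Adjust for 86% response: 460.66 / 0.86 = 535.65.
Round up → n = 536.

n = 536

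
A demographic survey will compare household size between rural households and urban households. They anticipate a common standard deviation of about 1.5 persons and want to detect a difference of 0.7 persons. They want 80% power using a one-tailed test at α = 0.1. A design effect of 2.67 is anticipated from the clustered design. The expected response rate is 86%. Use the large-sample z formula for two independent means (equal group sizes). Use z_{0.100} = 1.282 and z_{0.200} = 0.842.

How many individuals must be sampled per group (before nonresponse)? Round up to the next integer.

n = (z_α + z_β)² · (σ₁² + σ₂²) / δ²
  = (1.282 + 0.842)² · (2·1.5² = 4.5) / 0.7²
  = 4.5114 · 4.5 / 0.49
  = 41.43
Design effect: 2.67 × 41.43 = 110.62.
Adjust for 86% response: 110.62 / 0.86 = 128.63.
Round up → n = 129 per group.

n = 129 per group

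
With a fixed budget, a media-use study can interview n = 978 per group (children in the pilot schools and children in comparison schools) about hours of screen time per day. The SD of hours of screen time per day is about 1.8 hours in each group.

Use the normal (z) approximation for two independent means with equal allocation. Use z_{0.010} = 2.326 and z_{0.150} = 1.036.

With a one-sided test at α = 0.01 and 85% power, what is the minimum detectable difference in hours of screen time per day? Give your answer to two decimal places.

Minimum detectable difference ≈ 0.27 hours

δ = (z_α + z_β) · √((σ₁²+σ₂²)/n)
  = (2.326 + 1.036) · √(6.48/978)
  = 3.362 · √0.00663
  = 3.362 · 0.0814
  = 0.2737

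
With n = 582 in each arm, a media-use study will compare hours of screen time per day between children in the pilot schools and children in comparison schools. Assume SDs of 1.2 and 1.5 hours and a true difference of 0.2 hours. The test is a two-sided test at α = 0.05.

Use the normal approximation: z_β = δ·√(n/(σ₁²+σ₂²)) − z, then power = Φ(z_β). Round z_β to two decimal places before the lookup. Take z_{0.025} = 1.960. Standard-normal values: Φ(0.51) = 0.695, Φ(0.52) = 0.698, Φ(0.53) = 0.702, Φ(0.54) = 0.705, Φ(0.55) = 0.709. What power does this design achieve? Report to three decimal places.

z_β = δ·√(n/(σ₁²+σ₂²)) − z_{α/2}
    = 0.2 · √(582/3.69) − 1.960
    = 0.2 · 12.55880 − 1.960
    = 2.5118 − 1.960 = 0.5518 → 0.55
Power = Φ(0.55) = 0.709.

Power ≈ 0.709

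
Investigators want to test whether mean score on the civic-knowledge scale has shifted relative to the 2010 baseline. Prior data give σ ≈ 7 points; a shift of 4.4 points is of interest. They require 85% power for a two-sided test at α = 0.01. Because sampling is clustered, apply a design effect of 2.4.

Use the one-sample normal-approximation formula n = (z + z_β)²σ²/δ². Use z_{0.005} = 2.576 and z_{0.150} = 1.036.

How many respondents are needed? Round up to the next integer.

n = (z_{α/2} + z_β)² · σ² / δ²
  = (2.576 + 1.036)² · 7² / 4.4²
  = 13.0465 · 49 / 19.36
  = 33.02
Design effect: 2.4 × 33.02 = 79.25.
Round up → n = 80.

n = 80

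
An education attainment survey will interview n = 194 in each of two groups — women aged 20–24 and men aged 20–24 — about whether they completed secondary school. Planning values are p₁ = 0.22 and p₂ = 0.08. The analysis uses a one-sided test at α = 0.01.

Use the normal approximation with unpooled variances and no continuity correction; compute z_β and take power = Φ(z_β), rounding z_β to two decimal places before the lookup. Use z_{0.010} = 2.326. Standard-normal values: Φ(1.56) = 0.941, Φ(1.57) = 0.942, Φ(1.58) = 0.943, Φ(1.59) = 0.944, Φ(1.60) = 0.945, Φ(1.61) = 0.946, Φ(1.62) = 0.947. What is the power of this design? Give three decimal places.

Power ≈ 0.946

z_β = |p₁−p₂|·√(n/[p₁q₁+p₂q₂]) − z_α
    = 0.14 · √(194/0.2452) − 2.326
    = 0.14 · 28.1281 − 2.326
    = 3.9379 − 2.326 = 1.6119 → 1.61
Power = Φ(1.61) = 0.946.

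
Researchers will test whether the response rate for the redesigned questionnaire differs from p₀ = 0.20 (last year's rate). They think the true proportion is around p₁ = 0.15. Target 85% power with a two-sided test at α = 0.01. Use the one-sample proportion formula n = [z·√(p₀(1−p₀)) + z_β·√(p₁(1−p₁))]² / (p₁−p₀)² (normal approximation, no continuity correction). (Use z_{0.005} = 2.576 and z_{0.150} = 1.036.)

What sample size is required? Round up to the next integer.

n = [z_{α/2}·√(p₀q₀) + z_β·√(p₁q₁)]² / (p₁ − p₀)²
  = [2.576·√(0.20·0.80) + 1.036·√(0.15·0.85)]² / (-0.05)²
  = [2.576·0.4000 + 1.036·0.3571]² / 0.0025
  = [1.4003]² / 0.0025
  = 784.37
Round up → n = 785.

n = 785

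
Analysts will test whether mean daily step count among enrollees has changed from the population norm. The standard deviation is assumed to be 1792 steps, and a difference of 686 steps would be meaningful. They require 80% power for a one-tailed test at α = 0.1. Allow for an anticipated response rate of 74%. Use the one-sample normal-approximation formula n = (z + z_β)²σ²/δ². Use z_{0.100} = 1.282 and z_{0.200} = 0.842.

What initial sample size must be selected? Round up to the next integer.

n = (z_α + z_β)² · σ² / δ²
  = (1.282 + 0.842)² · 1792² / 686²
  = 4.5114 · 3211264 / 470596
  = 30.78
Adjust for 74% response: 30.78 / 0.74 = 41.60.
Round up → n = 42.

n = 42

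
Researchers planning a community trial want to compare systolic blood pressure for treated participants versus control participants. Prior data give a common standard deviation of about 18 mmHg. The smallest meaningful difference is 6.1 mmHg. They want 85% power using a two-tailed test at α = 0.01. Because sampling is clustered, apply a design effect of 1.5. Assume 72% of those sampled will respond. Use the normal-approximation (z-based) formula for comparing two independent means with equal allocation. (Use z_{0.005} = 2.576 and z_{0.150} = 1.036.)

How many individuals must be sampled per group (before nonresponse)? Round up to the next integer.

n = (z_{α/2} + z_β)² · (σ₁² + σ₂²) / δ²
  = (2.576 + 1.036)² · (2·18² = 648) / 6.1²
  = 13.0465 · 648 / 37.21
  = 227.20
Design effect: 1.5 × 227.20 = 340.80.
Adjust for 72% response: 340.80 / 0.72 = 473.34.
Round up → n = 474 per group.

n = 474 per group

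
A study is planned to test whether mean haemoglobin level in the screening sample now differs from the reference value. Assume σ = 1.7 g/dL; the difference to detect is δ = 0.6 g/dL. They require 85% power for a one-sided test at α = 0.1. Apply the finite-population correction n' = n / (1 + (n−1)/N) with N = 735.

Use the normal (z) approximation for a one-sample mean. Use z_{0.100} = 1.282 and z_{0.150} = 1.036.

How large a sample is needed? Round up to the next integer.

n = 41

n = (z_α + z_β)² · σ² / δ²
  = (1.282 + 1.036)² · 1.7² / 0.6²
  = 5.3731 · 2.89 / 0.36
  = 43.13
Finite-population correction (N = 735): 43.13 / (1 + (43.13 − 1)/735) = 40.80.
Round up → n = 41.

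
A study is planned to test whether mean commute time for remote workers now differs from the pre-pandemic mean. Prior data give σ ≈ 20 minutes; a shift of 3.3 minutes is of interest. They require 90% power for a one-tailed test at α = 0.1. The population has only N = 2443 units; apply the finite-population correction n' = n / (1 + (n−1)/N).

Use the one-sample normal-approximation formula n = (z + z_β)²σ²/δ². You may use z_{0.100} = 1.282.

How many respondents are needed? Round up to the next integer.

n = 220

n = (z_α + z_β)² · σ² / δ²
  = (1.282 + 1.282)² · 20² / 3.3²
  = 6.5741 · 400 / 10.89
  = 241.47
Finite-population correction (N = 2443): 241.47 / (1 + (241.47 − 1)/2443) = 219.83.
Round up → n = 220.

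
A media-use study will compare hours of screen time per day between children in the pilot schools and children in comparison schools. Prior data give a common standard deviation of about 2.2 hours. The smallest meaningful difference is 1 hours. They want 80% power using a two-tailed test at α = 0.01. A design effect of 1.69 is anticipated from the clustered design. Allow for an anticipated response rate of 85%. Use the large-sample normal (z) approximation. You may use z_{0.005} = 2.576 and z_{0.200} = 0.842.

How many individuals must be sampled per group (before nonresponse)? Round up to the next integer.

n = 225 per group

n = (z_{α/2} + z_β)² · (σ₁² + σ₂²) / δ²
  = (2.576 + 0.842)² · (2·2.2² = 9.68) / 1²
  = 11.6827 · 9.68 / 1
  = 113.09
Design effect: 1.69 × 113.09 = 191.12.
Adjust for 85% response: 191.12 / 0.85 = 224.85.
Round up → n = 225 per group.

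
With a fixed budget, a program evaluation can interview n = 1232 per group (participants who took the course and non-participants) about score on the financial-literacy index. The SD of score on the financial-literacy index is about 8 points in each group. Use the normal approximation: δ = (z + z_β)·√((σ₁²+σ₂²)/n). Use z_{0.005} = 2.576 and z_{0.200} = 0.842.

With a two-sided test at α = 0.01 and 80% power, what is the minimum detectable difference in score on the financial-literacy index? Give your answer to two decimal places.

Minimum detectable difference ≈ 1.10 points

δ = (z_{α/2} + z_β) · √((σ₁²+σ₂²)/n)
  = (2.576 + 0.842) · √(128/1232)
  = 3.418 · √0.1039
  = 3.418 · 0.3223
  = 1.1017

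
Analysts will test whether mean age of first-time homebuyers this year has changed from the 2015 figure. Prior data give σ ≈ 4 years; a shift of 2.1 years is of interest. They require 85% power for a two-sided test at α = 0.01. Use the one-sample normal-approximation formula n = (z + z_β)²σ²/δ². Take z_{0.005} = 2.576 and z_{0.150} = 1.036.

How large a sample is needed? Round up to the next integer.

n = (z_{α/2} + z_β)² · σ² / δ²
  = (2.576 + 1.036)² · 4² / 2.1²
  = 13.0465 · 16 / 4.41
  = 47.33
Round up → n = 48.

n = 48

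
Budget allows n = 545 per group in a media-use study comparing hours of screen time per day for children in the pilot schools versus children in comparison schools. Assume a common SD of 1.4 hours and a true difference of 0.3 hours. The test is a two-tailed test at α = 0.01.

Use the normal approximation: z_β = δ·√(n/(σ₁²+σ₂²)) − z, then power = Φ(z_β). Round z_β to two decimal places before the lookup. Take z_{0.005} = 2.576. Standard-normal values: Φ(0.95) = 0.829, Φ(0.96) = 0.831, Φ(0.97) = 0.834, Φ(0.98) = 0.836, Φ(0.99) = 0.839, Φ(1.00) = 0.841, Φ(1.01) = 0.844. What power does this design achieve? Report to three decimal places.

z_β = δ·√(n/(σ₁²+σ₂²)) − z_{α/2}
    = 0.3 · √(545/3.92) − 2.576
    = 0.3 · 11.79112 − 2.576
    = 3.5373 − 2.576 = 0.9613 → 0.96
Power = Φ(0.96) = 0.831.

Power ≈ 0.831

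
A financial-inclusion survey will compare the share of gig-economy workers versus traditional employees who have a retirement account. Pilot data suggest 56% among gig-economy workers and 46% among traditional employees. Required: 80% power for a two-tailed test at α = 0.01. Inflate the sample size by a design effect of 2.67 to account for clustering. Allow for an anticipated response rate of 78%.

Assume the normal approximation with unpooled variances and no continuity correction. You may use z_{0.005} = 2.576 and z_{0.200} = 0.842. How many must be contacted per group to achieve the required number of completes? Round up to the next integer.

n = (z_{α/2} + z_β)² · [p₁(1−p₁) + p₂(1−p₂)] / (p₁ − p₂)²
  = (2.576 + 0.842)² · (0.56·0.44 + 0.46·0.54) / (0.10)²
  = (3.418)² · (0.2464 + 0.2484) / 0.0100
  = 11.6827 · 0.4948 / 0.0100
  = 578.06
Design effect: 2.67 × 578.06 = 1543.42.
Adjust for 78% response: 1543.42 / 0.78 = 1978.75.
Round up → n = 1979 per group.

n = 1979 per group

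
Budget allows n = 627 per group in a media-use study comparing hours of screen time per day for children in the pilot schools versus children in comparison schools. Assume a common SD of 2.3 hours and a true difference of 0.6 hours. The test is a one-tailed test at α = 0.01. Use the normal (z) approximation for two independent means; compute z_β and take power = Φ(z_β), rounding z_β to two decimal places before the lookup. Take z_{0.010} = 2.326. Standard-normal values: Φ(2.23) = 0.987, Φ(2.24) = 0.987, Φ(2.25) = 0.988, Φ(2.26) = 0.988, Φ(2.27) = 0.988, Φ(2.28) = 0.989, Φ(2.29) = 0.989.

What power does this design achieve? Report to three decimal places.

z_β = δ·√(n/(σ₁²+σ₂²)) − z_α
    = 0.6 · √(627/10.58) − 2.326
    = 0.6 · 7.69823 − 2.326
    = 4.6189 − 2.326 = 2.2929 → 2.29
Power = Φ(2.29) = 0.989.

Power ≈ 0.989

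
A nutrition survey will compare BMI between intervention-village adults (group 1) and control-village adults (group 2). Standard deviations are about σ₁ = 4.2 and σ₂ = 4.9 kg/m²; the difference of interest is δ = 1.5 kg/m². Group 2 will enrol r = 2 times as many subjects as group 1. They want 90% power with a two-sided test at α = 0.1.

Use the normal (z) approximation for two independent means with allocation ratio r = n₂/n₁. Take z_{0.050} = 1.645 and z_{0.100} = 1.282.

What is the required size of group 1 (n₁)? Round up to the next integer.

n₁ = (z_{α/2} + z_β)² · (σ₁² + σ₂²/r) / δ²
   = (1.645 + 1.282)² · (4.2² + 4.9²/2) / 1.5²
   = 8.5673 · (17.64 + 12.005) / 2.25
   = 8.5673 · 29.645 / 2.25
   = 112.88
Round up → n₁ = 113; n₂ = r·n₁ = 2 × 113 = 226.

n₁ = 113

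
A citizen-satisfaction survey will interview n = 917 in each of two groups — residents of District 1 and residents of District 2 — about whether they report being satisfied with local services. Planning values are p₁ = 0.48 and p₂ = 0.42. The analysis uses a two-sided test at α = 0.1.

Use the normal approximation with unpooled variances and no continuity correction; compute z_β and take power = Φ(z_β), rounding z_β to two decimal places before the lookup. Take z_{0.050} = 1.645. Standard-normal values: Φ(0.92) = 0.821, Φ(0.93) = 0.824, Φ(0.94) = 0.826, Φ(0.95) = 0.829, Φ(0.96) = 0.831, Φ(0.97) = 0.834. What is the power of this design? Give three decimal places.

Power ≈ 0.826

z_β = |p₁−p₂|·√(n/[p₁q₁+p₂q₂]) − z_{α/2}
    = 0.06 · √(917/0.4932) − 1.645
    = 0.06 · 43.1194 − 1.645
    = 2.5872 − 1.645 = 0.9422 → 0.94
Power = Φ(0.94) = 0.826.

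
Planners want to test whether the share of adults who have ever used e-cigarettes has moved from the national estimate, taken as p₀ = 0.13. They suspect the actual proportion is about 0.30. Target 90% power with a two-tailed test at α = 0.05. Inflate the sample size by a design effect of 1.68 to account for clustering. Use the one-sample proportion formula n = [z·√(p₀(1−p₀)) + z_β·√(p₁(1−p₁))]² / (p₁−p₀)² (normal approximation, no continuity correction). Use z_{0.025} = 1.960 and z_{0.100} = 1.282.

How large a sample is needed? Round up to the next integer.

n = 91

n = [z_{α/2}·√(p₀q₀) + z_β·√(p₁q₁)]² / (p₁ − p₀)²
  = [1.960·√(0.13·0.87) + 1.282·√(0.30·0.70)]² / (0.17)²
  = [1.960·0.3363 + 1.282·0.4583]² / 0.0289
  = [1.2466]² / 0.0289
  = 53.78
Design effect: 1.68 × 53.78 = 90.34.
Round up → n = 91.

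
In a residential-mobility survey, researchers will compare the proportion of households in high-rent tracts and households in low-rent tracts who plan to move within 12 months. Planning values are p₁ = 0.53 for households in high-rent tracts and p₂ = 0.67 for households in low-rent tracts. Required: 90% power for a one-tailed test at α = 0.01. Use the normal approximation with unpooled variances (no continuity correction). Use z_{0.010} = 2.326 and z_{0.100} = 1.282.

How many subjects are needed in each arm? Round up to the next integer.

n = (z_α + z_β)² · [p₁(1−p₁) + p₂(1−p₂)] / (p₁ − p₂)²
  = (2.326 + 1.282)² · (0.53·0.47 + 0.67·0.33) / (-0.14)²
  = (3.608)² · (0.2491 + 0.2211) / 0.0196
  = 13.0177 · 0.4702 / 0.0196
  = 312.29
Round up → n = 313 per group.

n = 313 per group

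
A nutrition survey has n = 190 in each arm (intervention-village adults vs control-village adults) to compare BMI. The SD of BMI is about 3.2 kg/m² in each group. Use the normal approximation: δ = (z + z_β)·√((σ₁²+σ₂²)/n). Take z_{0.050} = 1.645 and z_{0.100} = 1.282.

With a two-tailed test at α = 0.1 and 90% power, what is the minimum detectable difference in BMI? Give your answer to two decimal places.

Minimum detectable difference ≈ 0.96 kg/m²

δ = (z_{α/2} + z_β) · √((σ₁²+σ₂²)/n)
  = (1.645 + 1.282) · √(20.48/190)
  = 2.927 · √0.10779
  = 2.927 · 0.3283
  = 0.9610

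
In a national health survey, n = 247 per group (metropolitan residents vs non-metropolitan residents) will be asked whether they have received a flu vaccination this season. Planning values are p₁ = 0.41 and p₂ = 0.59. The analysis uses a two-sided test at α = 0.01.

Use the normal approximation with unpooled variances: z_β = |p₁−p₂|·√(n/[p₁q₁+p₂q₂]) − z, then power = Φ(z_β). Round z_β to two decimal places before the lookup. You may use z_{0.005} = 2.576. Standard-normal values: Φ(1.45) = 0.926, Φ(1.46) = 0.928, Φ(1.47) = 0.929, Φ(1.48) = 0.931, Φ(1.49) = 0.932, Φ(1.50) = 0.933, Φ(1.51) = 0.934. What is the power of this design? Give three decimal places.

Power ≈ 0.932

z_β = |p₁−p₂|·√(n/[p₁q₁+p₂q₂]) − z_{α/2}
    = 0.18 · √(247/0.4838) − 2.576
    = 0.18 · 22.5952 − 2.576
    = 4.0671 − 2.576 = 1.4911 → 1.49
Power = Φ(1.49) = 0.932.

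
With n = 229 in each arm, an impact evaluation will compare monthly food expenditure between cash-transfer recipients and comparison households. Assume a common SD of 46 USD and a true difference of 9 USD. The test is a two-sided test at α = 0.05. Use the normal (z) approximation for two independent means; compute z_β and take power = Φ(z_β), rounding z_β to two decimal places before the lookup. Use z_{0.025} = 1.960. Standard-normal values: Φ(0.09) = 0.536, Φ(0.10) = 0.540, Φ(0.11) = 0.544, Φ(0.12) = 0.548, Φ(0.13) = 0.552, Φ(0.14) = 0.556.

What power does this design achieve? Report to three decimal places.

Power ≈ 0.552

z_β = δ·√(n/(σ₁²+σ₂²)) − z_{α/2}
    = 9 · √(229/4232) − 1.960
    = 9 · 0.23262 − 1.960
    = 2.0936 − 1.960 = 0.1336 → 0.13
Power = Φ(0.13) = 0.552.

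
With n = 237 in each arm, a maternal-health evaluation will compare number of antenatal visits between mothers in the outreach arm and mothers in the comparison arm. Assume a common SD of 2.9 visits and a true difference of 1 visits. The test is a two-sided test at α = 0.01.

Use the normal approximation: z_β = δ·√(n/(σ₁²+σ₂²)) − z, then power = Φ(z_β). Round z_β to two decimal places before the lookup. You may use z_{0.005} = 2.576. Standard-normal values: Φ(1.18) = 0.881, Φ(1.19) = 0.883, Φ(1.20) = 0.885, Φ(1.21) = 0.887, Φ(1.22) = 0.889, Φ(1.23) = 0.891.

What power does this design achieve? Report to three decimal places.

z_β = δ·√(n/(σ₁²+σ₂²)) − z_{α/2}
    = 1 · √(237/16.82) − 2.576
    = 1 · 3.75371 − 2.576
    = 3.7537 − 2.576 = 1.1777 → 1.18
Power = Φ(1.18) = 0.881.

Power ≈ 0.881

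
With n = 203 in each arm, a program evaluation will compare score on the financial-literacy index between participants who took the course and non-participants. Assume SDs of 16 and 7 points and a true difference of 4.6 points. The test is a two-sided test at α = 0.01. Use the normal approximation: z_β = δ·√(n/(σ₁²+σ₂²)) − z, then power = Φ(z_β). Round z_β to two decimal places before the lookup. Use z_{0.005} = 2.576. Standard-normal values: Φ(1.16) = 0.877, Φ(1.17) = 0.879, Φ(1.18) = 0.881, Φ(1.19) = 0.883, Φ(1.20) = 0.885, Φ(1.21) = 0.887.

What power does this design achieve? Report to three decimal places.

z_β = δ·√(n/(σ₁²+σ₂²)) − z_{α/2}
    = 4.6 · √(203/305) − 2.576
    = 4.6 · 0.81583 − 2.576
    = 3.7528 − 2.576 = 1.1768 → 1.18
Power = Φ(1.18) = 0.881.

Power ≈ 0.881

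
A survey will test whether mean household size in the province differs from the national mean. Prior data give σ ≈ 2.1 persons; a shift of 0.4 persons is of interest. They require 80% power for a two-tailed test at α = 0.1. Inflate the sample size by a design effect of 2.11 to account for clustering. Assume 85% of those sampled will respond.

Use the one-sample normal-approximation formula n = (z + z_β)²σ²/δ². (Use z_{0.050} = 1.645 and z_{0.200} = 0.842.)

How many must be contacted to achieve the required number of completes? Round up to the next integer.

n = 424

n = (z_{α/2} + z_β)² · σ² / δ²
  = (1.645 + 0.842)² · 2.1² / 0.4²
  = 6.1852 · 4.41 / 0.16
  = 170.48
Design effect: 2.11 × 170.48 = 359.71.
Adjust for 85% response: 359.71 / 0.85 = 423.19.
Round up → n = 424.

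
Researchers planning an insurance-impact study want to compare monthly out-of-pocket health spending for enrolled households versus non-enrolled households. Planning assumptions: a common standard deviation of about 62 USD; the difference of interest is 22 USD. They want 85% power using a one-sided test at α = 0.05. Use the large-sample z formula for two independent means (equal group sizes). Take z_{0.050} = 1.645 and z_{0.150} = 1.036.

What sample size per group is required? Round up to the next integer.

n = (z_α + z_β)² · (σ₁² + σ₂²) / δ²
  = (1.645 + 1.036)² · (2·62² = 7688) / 22²
  = 7.1878 · 7688 / 484
  = 114.17
Round up → n = 115 per group.

n = 115 per group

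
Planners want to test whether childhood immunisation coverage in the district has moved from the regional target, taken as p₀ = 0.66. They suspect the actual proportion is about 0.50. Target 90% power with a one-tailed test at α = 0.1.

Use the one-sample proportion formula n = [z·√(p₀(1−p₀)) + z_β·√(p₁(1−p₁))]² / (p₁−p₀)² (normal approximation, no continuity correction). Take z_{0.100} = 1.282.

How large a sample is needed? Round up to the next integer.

n = 61

n = [z_α·√(p₀q₀) + z_β·√(p₁q₁)]² / (p₁ − p₀)²
  = [1.282·√(0.66·0.34) + 1.282·√(0.50·0.50)]² / (-0.16)²
  = [1.282·0.4737 + 1.282·0.5000]² / 0.0256
  = [1.2483]² / 0.0256
  = 60.87
Round up → n = 61.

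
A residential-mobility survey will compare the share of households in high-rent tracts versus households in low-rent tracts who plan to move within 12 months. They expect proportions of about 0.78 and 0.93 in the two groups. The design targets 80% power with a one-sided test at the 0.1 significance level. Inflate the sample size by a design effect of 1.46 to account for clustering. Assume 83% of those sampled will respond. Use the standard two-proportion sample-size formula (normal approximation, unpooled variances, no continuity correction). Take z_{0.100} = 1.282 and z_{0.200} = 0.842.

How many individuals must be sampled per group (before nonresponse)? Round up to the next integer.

n = 84 per group

n = (z_α + z_β)² · [p₁(1−p₁) + p₂(1−p₂)] / (p₁ − p₂)²
  = (1.282 + 0.842)² · (0.78·0.22 + 0.93·0.07) / (-0.15)²
  = (2.124)² · (0.1716 + 0.0651) / 0.0225
  = 4.5114 · 0.2367 / 0.0225
  = 47.46
Design effect: 1.46 × 47.46 = 69.29.
Adjust for 83% response: 69.29 / 0.83 = 83.48.
Round up → n = 84 per group.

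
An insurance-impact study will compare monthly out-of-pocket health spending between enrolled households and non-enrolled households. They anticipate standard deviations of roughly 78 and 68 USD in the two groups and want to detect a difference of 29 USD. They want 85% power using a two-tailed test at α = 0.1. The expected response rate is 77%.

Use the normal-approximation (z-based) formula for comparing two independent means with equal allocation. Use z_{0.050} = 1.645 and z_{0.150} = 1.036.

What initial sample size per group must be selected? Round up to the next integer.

n = (z_{α/2} + z_β)² · (σ₁² + σ₂²) / δ²
  = (1.645 + 1.036)² · (78² + 68² = 10708) / 29²
  = 7.1878 · 10708 / 841
  = 91.52
Adjust for 77% response: 91.52 / 0.77 = 118.85.
Round up → n = 119 per group.

n = 119 per group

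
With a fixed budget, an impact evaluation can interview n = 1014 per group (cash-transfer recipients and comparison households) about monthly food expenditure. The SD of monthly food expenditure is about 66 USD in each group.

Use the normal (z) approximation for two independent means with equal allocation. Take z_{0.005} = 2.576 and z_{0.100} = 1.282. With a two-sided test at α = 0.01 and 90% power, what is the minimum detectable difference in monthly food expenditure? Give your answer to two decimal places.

δ = (z_{α/2} + z_β) · √((σ₁²+σ₂²)/n)
  = (2.576 + 1.282) · √(8712/1014)
  = 3.858 · √8.5917
  = 3.858 · 2.9312
  = 11.3084

Minimum detectable difference ≈ 11.31 USD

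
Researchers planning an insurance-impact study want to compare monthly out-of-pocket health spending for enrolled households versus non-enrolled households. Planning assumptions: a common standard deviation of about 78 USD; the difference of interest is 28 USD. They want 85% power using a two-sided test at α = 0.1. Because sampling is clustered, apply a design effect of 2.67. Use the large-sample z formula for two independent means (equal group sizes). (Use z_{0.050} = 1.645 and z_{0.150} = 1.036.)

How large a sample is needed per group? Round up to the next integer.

n = (z_{α/2} + z_β)² · (σ₁² + σ₂²) / δ²
  = (1.645 + 1.036)² · (2·78² = 12168) / 28²
  = 7.1878 · 12168 / 784
  = 111.56
Design effect: 2.67 × 111.56 = 297.86.
Round up → n = 298 per group.

n = 298 per group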